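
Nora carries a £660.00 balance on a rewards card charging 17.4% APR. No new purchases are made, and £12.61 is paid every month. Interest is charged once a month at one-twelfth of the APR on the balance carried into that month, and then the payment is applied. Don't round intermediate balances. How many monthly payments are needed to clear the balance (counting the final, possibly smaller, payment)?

99 months

Monthly rate r = 17.4%/12 = 1.45% = 0.0145.
Recurrence: B ← B·(1+r) − £12.61.
Month 1: interest £9.57; balance after payment £656.96.
Month 2: interest £9.53; balance after payment £653.88.
Closed form: n = −ln(1 − rB₀/P)/ln(1+r) = −ln(0.24108)/ln(1.0145) ≈ 98.822, so the balance reaches zero during payment 99.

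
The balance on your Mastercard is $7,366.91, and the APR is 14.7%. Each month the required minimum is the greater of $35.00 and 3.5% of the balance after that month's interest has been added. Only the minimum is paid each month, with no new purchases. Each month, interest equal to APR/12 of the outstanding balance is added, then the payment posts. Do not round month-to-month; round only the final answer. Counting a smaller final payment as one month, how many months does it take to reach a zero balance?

121 months

Monthly rate r = 14.7%/12 = 1.225% = 0.01225.
While 3.5% of the post-interest balance exceeds $35.00, each month B ← (B·(1+r))·(1 − 0.035), i.e. B shrinks by the factor (1+r)·0.965 = 0.97682.
This holds for months 1–86. Entering month 87 the balance is $980.36; 3.5% of the post-interest balance is now below $35.00, so the flat $35.00 minimum applies from here.
From month 87 a fixed $35.00 at rate r clears $980.36 in 35 more payments. Total: 86 + 35 = 121 months.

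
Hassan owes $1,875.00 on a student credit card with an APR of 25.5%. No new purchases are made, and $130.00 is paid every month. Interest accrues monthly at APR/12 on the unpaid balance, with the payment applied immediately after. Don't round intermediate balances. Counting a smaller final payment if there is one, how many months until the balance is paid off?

18 months

Monthly rate r = 25.5%/12 = 2.125% = 0.02125.
Recurrence: B ← B·(1+r) − $130.00.
Month 1: interest $39.84; balance after payment $1,784.84.
Month 2: interest $37.93; balance after payment $1,692.77.
Closed form: n = −ln(1 − rB₀/P)/ln(1+r) = −ln(0.69351)/ln(1.02125) ≈ 17.405, so the balance reaches zero during payment 18.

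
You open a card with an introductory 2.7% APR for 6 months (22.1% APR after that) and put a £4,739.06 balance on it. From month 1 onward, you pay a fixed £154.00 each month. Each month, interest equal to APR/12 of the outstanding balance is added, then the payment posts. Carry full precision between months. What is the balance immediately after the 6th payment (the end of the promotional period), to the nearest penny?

Promo months 1–6 at r₀ = 2.7%/12 = 0.00225; months 7+ at r₁ = 22.1%/12 = 0.0184167.
After month 6: iterate B ← B·(1+r₀) − £154.00 for 6 months → £3,874.19.

£3,874.19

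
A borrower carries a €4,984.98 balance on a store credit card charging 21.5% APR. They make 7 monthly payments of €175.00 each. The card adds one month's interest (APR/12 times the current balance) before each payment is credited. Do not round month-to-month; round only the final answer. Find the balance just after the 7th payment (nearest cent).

€4,351.96

Monthly rate r = 21.5%/12 = 1.79167% = 0.0179167.
Each month: B ← B·(1+r) − €175.00.
Month 1: interest €89.31; balance after payment €4,899.29.
Month 2: interest €87.78; balance after payment €4,812.07.
Month 3: interest €86.22; balance after payment €4,723.29.
Month 4: interest €84.63; balance after payment €4,632.92.
Month 5: interest €83.01; balance after payment €4,540.92.
Month 6: interest €81.36; balance after payment €4,447.28.
Month 7: interest €79.68; balance after payment €4,351.96.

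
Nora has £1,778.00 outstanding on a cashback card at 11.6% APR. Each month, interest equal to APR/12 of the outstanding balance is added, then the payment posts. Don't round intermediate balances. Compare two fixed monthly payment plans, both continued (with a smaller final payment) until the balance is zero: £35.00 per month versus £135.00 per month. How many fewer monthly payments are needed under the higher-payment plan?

Monthly rate r = 11.6%/12 = 0.966667% = 0.00966667.
At £35.00/mo: n = ⌈−ln(1 − rB₀/P)/ln(1+r)⌉ = 71 payments (last £7.38); total interest = total paid − £1,778.00 = £679.38.
At £135.00/mo: 15 payments (last £21.07); total interest £133.07.
Payments saved = 71 − 15 = 56.

56 fewer payments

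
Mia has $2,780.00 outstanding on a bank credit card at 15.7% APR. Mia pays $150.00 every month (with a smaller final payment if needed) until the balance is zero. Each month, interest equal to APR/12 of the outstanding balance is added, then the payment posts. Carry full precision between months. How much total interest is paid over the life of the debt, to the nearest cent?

Monthly rate r = 15.7%/12 = 1.30833% = 0.0130833.
Payoff takes n = ⌈−ln(1 − rB₀/P)/ln(1+r)⌉ = ⌈21.364⌉ = 22 payments; the last is $54.86.
Total paid = 21·$150.00 + $54.86 = $3,204.86.
Total interest = total paid − principal = $3,204.86 − $2,780.00 = $424.86.

$424.86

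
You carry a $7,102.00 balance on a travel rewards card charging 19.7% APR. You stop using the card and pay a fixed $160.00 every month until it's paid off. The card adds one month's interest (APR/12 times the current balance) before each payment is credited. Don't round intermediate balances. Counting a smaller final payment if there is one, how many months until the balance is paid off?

Monthly rate r = 19.7%/12 = 1.64167% = 0.0164167.
Recurrence: B ← B·(1+r) − $160.00.
Month 1: interest $116.59; balance after payment $7,058.59.
Month 2: interest $115.88; balance after payment $7,014.47.
Closed form: n = −ln(1 − rB₀/P)/ln(1+r) = −ln(0.27131)/ln(1.01642) ≈ 80.113, so the balance reaches zero during payment 81.

81 months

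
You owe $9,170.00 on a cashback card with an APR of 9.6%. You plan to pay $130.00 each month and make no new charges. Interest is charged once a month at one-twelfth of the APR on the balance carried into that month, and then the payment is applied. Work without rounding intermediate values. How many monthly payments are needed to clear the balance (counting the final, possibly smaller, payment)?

Monthly rate r = 9.6%/12 = 0.8% = 0.008.
Recurrence: B ← B·(1+r) − $130.00.
Month 1: interest $73.36; balance after payment $9,113.36.
Month 2: interest $72.91; balance after payment $9,056.27.
Closed form: n = −ln(1 − rB₀/P)/ln(1+r) = −ln(0.43569)/ln(1.008) ≈ 104.267, so the balance reaches zero during payment 105.

105 payments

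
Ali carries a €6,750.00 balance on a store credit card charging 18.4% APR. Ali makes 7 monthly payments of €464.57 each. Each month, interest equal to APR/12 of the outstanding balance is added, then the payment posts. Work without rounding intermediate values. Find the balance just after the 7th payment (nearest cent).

Monthly rate r = 18.4%/12 = 1.53333% = 0.0153333.
Each month: B ← B·(1+r) − €464.57.
Month 1: interest €103.50; balance after payment €6,388.93.
Month 2: interest €97.96; balance after payment €6,022.32.
Month 3: interest €92.34; balance after payment €5,650.10.
Month 4: interest €86.63; balance after payment €5,272.16.
Month 5: interest €80.84; balance after payment €4,888.43.
Month 6: interest €74.96; balance after payment €4,498.82.
Month 7: interest €68.98; balance after payment €4,103.23.

€4,103.23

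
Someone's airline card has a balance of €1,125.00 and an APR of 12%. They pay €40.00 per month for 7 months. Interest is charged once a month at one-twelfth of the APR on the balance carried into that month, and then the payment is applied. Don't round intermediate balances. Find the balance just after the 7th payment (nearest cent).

€917.61

Monthly rate r = 12%/12 = 1% = 0.01.
Each month: B ← B·(1+r) − €40.00.
Month 1: interest €11.25; balance after payment €1,096.25.
Month 2: interest €10.96; balance after payment €1,067.21.
Month 3: interest €10.67; balance after payment €1,037.88.
Month 4: interest €10.38; balance after payment €1,008.26.
Month 5: interest €10.08; balance after payment €978.35.
Month 6: interest €9.78; balance after payment €948.13.
Month 7: interest €9.48; balance after payment €917.61.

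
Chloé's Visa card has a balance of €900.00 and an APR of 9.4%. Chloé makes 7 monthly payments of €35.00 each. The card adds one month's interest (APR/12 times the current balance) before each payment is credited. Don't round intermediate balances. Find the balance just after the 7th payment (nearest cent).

€699.69

Monthly rate r = 9.4%/12 = 0.783333% = 0.00783333.
Each month: B ← B·(1+r) − €35.00.
Month 1: interest €7.05; balance after payment €872.05.
Month 2: interest €6.83; balance after payment €843.88.
Month 3: interest €6.61; balance after payment €815.49.
Month 4: interest €6.39; balance after payment €786.88.
Month 5: interest €6.16; balance after payment €758.04.
Month 6: interest €5.94; balance after payment €728.98.
Month 7: interest €5.71; balance after payment €699.69.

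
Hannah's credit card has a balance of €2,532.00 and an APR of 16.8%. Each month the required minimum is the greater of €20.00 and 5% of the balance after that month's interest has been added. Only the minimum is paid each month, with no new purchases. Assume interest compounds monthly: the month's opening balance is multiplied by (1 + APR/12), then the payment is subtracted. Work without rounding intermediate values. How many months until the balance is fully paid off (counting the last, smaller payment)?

Monthly rate r = 16.8%/12 = 1.4% = 0.014.
While 5% of the post-interest balance exceeds €20.00, each month B ← (B·(1+r))·(1 − 0.05), i.e. B shrinks by the factor (1+r)·0.95 = 0.9633.
This holds for months 1–50. Entering month 51 the balance is €390.43; 5% of the post-interest balance is now below €20.00, so the flat €20.00 minimum applies from here.
From month 51 a fixed €20.00 at rate r clears €390.43 in 23 more payments. Total: 50 + 23 = 73 months.

73 months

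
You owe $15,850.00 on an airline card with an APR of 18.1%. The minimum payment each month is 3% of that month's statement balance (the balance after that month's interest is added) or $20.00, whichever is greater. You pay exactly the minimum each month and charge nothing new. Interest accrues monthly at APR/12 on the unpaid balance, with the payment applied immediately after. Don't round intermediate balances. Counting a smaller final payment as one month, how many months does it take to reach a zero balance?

Monthly rate r = 18.1%/12 = 1.50833% = 0.0150833.
While 3% of the post-interest balance exceeds $20.00, each month B ← (B·(1+r))·(1 − 0.03), i.e. B shrinks by the factor (1+r)·0.97 = 0.98463.
This holds for months 1–206. Entering month 207 the balance is $652.16; 3% of the post-interest balance is now below $20.00, so the flat $20.00 minimum applies from here.
From month 207 a fixed $20.00 at rate r clears $652.16 in 46 more payments. Total: 206 + 46 = 252 months.

252 months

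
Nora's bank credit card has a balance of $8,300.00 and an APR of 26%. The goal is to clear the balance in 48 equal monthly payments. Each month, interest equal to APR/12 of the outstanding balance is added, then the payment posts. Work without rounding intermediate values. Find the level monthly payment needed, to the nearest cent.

Monthly rate r = 26%/12 = 2.16667% = 0.0216667.
Level-payment amortization: P = B₀·r / (1 − (1+r)^(−n)) = 8300.00·0.0216667 / (1 − 1.02167^(−48)).
Denominator 1 − (1+r)^(−48) = 0.642597784.
P = 179.833 / 0.642597784 ≈ 279.85.

$279.85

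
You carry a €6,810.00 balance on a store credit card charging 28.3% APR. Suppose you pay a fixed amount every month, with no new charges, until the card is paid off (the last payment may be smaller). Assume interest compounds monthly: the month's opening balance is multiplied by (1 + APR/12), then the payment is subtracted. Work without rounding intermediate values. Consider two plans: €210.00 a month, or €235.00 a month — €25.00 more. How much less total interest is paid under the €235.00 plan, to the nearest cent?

€1,442.13

Monthly rate r = 28.3%/12 = 2.35833% = 0.0235833.
At €210.00/mo: n = ⌈−ln(1 − rB₀/P)/ln(1+r)⌉ = 63 payments (last €18.36); total interest = total paid − €6,810.00 = €6,228.36.
At €235.00/mo: 50 payments (last €81.23); total interest €4,786.23.
Interest saved = €6,228.36 − €4,786.23 = €1,442.13.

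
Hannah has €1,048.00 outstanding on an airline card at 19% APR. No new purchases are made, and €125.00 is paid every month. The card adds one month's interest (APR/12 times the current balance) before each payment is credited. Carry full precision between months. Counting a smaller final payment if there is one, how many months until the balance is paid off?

10 months

Monthly rate r = 19%/12 = 1.58333% = 0.0158333.
Recurrence: B ← B·(1+r) − €125.00.
Month 1: interest €16.59; balance after payment €939.59.
Month 2: interest €14.88; balance after payment €829.47.
Closed form: n = −ln(1 − rB₀/P)/ln(1+r) = −ln(0.86725)/ln(1.01583) ≈ 9.066, so the balance reaches zero during payment 10.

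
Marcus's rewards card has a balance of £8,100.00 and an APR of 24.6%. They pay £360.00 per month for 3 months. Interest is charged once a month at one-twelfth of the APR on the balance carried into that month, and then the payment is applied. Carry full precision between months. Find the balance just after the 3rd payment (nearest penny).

£7,506.14

Monthly rate r = 24.6%/12 = 2.05% = 0.0205.
Each month: B ← B·(1+r) − £360.00.
Month 1: interest £166.05; balance after payment £7,906.05.
Month 2: interest £162.07; balance after payment £7,708.12.
Month 3: interest £158.02; balance after payment £7,506.14.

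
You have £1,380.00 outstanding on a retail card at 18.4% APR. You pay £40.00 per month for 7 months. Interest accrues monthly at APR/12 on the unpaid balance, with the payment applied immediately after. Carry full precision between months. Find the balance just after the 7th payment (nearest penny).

£1,241.90

Monthly rate r = 18.4%/12 = 1.53333% = 0.0153333.
Each month: B ← B·(1+r) − £40.00.
Month 1: interest £21.16; balance after payment £1,361.16.
Month 2: interest £20.87; balance after payment £1,342.03.
Month 3: interest £20.58; balance after payment £1,322.61.
Month 4: interest £20.28; balance after payment £1,302.89.
Month 5: interest £19.98; balance after payment £1,282.87.
Month 6: interest £19.67; balance after payment £1,262.54.
Month 7: interest £19.36; balance after payment £1,241.90.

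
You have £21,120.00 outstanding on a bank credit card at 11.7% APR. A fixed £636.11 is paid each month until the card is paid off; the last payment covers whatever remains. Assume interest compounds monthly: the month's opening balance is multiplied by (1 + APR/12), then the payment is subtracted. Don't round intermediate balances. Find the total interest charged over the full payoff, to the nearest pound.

£4,524

Monthly rate r = 11.7%/12 = 0.975% = 0.00975.
Payoff takes n = ⌈−ln(1 − rB₀/P)/ln(1+r)⌉ = ⌈40.313⌉ = 41 payments; the last is £199.54.
Total paid = 40·£636.11 + £199.54 = £25,643.94.
Total interest = total paid − principal = £25,643.94 − £21,120.00 = £4,523.94.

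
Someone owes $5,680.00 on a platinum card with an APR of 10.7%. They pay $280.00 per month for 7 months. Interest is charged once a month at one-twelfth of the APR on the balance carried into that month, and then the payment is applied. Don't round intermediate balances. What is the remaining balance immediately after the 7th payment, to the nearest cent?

Monthly rate r = 10.7%/12 = 0.891667% = 0.00891667.
Each month: B ← B·(1+r) − $280.00.
Month 1: interest $50.65; balance after payment $5,450.65.
Month 2: interest $48.60; balance after payment $5,219.25.
Month 3: interest $46.54; balance after payment $4,985.79.
Month 4: interest $44.46; balance after payment $4,750.24.
Month 5: interest $42.36; balance after payment $4,512.60.
Month 6: interest $40.24; balance after payment $4,272.84.
Month 7: interest $38.10; balance after payment $4,030.94.

$4,030.94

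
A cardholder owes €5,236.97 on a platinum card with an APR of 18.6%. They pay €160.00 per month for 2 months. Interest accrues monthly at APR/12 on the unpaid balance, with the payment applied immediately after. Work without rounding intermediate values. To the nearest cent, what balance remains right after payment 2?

Monthly rate r = 18.6%/12 = 1.55% = 0.0155.
Each month: B ← B·(1+r) − €160.00.
Month 1: interest €81.17; balance after payment €5,158.14.
Month 2: interest €79.95; balance after payment €5,078.09.

€5,078.09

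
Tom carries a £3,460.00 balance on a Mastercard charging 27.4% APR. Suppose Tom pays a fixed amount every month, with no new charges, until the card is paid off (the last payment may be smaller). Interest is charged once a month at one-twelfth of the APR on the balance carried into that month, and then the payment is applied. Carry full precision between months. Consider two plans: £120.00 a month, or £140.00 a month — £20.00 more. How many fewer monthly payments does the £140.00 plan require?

11 fewer payments

Monthly rate r = 27.4%/12 = 2.28333% = 0.0228333.
At £120.00/mo: n = ⌈−ln(1 − rB₀/P)/ln(1+r)⌉ = 48 payments (last £68.91); total interest = total paid − £3,460.00 = £2,248.91.
At £140.00/mo: 37 payments (last £112.29); total interest £1,692.29.
Payments saved = 48 − 37 = 11.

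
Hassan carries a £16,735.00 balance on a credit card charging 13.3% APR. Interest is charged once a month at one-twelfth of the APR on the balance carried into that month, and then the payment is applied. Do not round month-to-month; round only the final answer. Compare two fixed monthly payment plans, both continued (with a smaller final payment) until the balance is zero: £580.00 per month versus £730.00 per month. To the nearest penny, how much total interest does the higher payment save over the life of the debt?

Monthly rate r = 13.3%/12 = 1.10833% = 0.0110833.
At £580.00/mo: n = ⌈−ln(1 − rB₀/P)/ln(1+r)⌉ = 35 payments (last £557.73); total interest = total paid − £16,735.00 = £3,542.73.
At £730.00/mo: 27 payments (last £435.28); total interest £2,680.28.
Interest saved = £3,542.73 − £2,680.28 = £862.45.

£862.45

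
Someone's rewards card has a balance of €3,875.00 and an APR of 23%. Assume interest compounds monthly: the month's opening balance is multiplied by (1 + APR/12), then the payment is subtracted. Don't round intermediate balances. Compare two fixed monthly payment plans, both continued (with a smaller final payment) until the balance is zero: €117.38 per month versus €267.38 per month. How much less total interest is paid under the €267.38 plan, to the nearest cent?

€1,609.97

Monthly rate r = 23%/12 = 1.91667% = 0.0191667.
At €117.38/mo: n = ⌈−ln(1 − rB₀/P)/ln(1+r)⌉ = 53 payments (last €89.51); total interest = total paid − €3,875.00 = €2,318.27.
At €267.38/mo: 18 payments (last €37.84); total interest €708.30.
Interest saved = €2,318.27 − €708.30 = €1,609.97.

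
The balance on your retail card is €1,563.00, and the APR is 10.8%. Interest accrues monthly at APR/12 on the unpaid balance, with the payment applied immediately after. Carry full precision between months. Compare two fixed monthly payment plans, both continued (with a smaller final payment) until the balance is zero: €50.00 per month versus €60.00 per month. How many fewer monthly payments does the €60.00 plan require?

7 fewer payments

Monthly rate r = 10.8%/12 = 0.9% = 0.009.
At €50.00/mo: n = ⌈−ln(1 − rB₀/P)/ln(1+r)⌉ = 37 payments (last €43.64); total interest = total paid − €1,563.00 = €280.64.
At €60.00/mo: 30 payments (last €49.11); total interest €226.11.
Payments saved = 37 − 30 = 7.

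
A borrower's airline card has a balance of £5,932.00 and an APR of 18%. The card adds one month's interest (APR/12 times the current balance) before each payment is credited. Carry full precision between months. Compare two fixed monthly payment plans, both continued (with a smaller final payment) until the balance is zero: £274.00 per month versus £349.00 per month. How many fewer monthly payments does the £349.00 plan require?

7 fewer payments

Monthly rate r = 18%/12 = 1.5% = 0.015.
At £274.00/mo: n = ⌈−ln(1 − rB₀/P)/ln(1+r)⌉ = 27 payments (last £102.80); total interest = total paid − £5,932.00 = £1,294.80.
At £349.00/mo: 20 payments (last £268.38); total interest £967.38.
Payments saved = 27 − 20 = 7.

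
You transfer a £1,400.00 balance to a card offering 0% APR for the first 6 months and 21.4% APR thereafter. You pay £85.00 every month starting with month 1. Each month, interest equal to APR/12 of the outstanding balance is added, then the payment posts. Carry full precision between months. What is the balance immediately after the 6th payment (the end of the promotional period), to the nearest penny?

Promo months 1–6 at r₀ = 0%/12 = 0; months 7+ at r₁ = 21.4%/12 = 0.0178333.
After month 6 (no interest yet): B = £1,400.00 − 6·£85.00 = £890.00.

£890.00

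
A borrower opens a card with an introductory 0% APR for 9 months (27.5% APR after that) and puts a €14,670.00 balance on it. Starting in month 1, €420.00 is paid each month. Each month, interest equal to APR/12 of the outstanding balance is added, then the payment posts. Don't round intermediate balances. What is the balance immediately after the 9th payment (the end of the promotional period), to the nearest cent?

Promo months 1–9 at r₀ = 0%/12 = 0; months 10+ at r₁ = 27.5%/12 = 0.0229167.
After month 9 (no interest yet): B = €14,670.00 − 9·€420.00 = €10,890.00.

€10,890.00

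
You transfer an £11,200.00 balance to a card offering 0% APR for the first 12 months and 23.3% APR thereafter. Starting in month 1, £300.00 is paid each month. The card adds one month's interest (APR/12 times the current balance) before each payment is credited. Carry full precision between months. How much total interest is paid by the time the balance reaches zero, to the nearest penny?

Promo months 1–12 at r₀ = 0%/12 = 0; months 13+ at r₁ = 23.3%/12 = 0.0194167.
After month 12 (no interest yet): B = £11,200.00 − 12·£300.00 = £7,600.00.
Then at r₁ with £300.00/mo: n₂ = −ln(1 − r₁·B/P)/ln(1+r₁) ≈ 35.21 → 36 more payments.
Total paid = 47·£300.00 + £62.65 = £14,162.65; interest = £14,162.65 − £11,200.00 = £2,962.65.

£2,962.65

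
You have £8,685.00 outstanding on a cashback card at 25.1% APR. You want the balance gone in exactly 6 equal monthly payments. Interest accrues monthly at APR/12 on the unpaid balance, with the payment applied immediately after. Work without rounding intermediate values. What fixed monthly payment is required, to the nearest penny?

Monthly rate r = 25.1%/12 = 2.09167% = 0.0209167.
Level-payment amortization: P = B₀·r / (1 − (1+r)^(−n)) = 8685.00·0.0209167 / (1 − 1.02092^(−6)).
Denominator 1 − (1+r)^(−6) = 0.116801674.
P = 181.661 / 0.116801674 ≈ 1555.30.

£1,555.30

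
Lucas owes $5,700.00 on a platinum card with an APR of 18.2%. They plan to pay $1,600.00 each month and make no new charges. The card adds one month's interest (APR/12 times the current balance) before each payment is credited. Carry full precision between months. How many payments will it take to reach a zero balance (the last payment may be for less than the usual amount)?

4 months

Monthly rate r = 18.2%/12 = 1.51667% = 0.0151667.
Recurrence: B ← B·(1+r) − $1,600.00.
Month 1: interest $86.45; balance after payment $4,186.45.
Month 2: interest $63.49; balance after payment $2,649.94.
Month 3: interest $40.19; balance after payment $1,090.14.
Month 4: interest $16.53; balance after payment $0.00.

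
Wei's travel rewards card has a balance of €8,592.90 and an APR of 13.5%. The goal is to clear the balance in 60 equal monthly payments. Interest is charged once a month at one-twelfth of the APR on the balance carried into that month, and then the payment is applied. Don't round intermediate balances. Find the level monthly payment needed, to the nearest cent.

Monthly rate r = 13.5%/12 = 1.125% = 0.01125.
Level-payment amortization: P = B₀·r / (1 − (1+r)^(−n)) = 8592.90·0.01125 / (1 − 1.01125^(−60)).
Denominator 1 − (1+r)^(−60) = 0.488921134.
P = 96.6701 / 0.488921134 ≈ 197.72.

€197.72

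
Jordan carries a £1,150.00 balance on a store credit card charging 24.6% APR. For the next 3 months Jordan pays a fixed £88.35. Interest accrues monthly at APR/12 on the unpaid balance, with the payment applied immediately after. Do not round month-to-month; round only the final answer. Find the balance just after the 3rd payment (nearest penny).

£951.66

Monthly rate r = 24.6%/12 = 2.05% = 0.0205.
Each month: B ← B·(1+r) − £88.35.
Month 1: interest £23.57; balance after payment £1,085.23.
Month 2: interest £22.25; balance after payment £1,019.12.
Month 3: interest £20.89; balance after payment £951.66.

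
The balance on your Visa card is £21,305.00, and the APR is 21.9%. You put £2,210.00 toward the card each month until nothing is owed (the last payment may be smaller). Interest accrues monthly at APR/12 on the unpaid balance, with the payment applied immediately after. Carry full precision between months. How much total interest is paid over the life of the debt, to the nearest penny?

£2,345.13

Monthly rate r = 21.9%/12 = 1.825% = 0.01825.
Payoff takes n = ⌈−ln(1 − rB₀/P)/ln(1+r)⌉ = ⌈10.700⌉ = 11 payments; the last is £1,550.13.
Total paid = 10·£2,210.00 + £1,550.13 = £23,650.13.
Total interest = total paid − principal = £23,650.13 − £21,305.00 = £2,345.13.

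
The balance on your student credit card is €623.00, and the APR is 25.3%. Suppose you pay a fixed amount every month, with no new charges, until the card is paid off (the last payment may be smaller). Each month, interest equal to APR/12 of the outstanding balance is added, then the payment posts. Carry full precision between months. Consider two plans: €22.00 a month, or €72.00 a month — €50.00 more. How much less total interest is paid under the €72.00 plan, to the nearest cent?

€263.22

Monthly rate r = 25.3%/12 = 2.10833% = 0.0210833.
At €22.00/mo: n = ⌈−ln(1 − rB₀/P)/ln(1+r)⌉ = 44 payments (last €12.46); total interest = total paid − €623.00 = €335.46.
At €72.00/mo: 10 payments (last €47.24); total interest €72.24.
Interest saved = €335.46 − €72.24 = €263.22.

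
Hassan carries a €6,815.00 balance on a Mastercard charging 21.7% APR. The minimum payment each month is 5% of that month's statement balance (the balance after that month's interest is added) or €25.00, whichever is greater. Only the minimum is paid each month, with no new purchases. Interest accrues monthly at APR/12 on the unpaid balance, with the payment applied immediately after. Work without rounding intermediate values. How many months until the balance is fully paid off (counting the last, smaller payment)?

104 months

Monthly rate r = 21.7%/12 = 1.80833% = 0.0180833.
While 5% of the post-interest balance exceeds €25.00, each month B ← (B·(1+r))·(1 − 0.05), i.e. B shrinks by the factor (1+r)·0.95 = 0.96718.
This holds for months 1–79. Entering month 80 the balance is €488.11; 5% of the post-interest balance is now below €25.00, so the flat €25.00 minimum applies from here.
From month 80 a fixed €25.00 at rate r clears €488.11 in 25 more payments. Total: 79 + 25 = 104 months.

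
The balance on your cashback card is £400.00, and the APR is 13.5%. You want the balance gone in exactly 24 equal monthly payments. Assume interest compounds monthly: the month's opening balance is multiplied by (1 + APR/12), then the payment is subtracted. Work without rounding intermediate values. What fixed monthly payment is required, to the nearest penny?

£19.11

Monthly rate r = 13.5%/12 = 1.125% = 0.01125.
Level-payment amortization: P = B₀·r / (1 − (1+r)^(−n)) = 400.00·0.01125 / (1 − 1.01125^(−24)).
Denominator 1 − (1+r)^(−24) = 0.235468878.
P = 4.5 / 0.235468878 ≈ 19.11.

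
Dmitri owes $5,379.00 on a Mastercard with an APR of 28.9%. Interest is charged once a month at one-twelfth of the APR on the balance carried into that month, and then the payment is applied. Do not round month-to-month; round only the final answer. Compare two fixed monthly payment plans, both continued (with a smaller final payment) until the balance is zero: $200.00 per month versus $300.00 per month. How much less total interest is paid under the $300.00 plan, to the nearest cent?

Monthly rate r = 28.9%/12 = 2.40833% = 0.0240833.
At $200.00/mo: n = ⌈−ln(1 − rB₀/P)/ln(1+r)⌉ = 44 payments (last $168.59); total interest = total paid − $5,379.00 = $3,389.59.
At $300.00/mo: 24 payments (last $227.00); total interest $1,748.00.
Interest saved = $3,389.59 − $1,748.00 = $1,641.59.

$1,641.59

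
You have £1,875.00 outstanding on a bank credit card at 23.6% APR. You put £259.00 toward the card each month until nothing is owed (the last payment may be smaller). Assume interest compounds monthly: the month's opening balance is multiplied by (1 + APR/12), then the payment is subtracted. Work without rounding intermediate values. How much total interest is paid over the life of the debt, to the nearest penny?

£167.75

Monthly rate r = 23.6%/12 = 1.96667% = 0.0196667.
Payoff takes n = ⌈−ln(1 − rB₀/P)/ln(1+r)⌉ = ⌈7.886⌉ = 8 payments; the last is £229.75.
Total paid = 7·£259.00 + £229.75 = £2,042.75.
Total interest = total paid − principal = £2,042.75 − £1,875.00 = £167.75.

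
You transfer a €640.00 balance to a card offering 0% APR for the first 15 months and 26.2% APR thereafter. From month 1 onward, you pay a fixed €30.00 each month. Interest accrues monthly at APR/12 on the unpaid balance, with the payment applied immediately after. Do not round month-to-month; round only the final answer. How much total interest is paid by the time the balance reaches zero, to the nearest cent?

Promo months 1–15 at r₀ = 0%/12 = 0; months 16+ at r₁ = 26.2%/12 = 0.0218333.
After month 15 (no interest yet): B = €640.00 − 15·€30.00 = €190.00.
Then at r₁ with €30.00/mo: n₂ = −ln(1 − r₁·B/P)/ln(1+r₁) ≈ 6.89 → 7 more payments.
Total paid = 21·€30.00 + €26.74 = €656.74; interest = €656.74 − €640.00 = €16.74.

€16.74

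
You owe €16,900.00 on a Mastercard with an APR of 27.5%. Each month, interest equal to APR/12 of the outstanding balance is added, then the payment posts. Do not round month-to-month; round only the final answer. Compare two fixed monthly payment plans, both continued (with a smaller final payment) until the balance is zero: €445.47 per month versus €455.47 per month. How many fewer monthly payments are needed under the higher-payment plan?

6 fewer payments

Monthly rate r = 27.5%/12 = 2.29167% = 0.0229167.
At €445.47/mo: n = ⌈−ln(1 − rB₀/P)/ln(1+r)⌉ = 90 payments (last €375.26); total interest = total paid − €16,900.00 = €23,122.09.
At €455.47/mo: 84 payments (last €374.39); total interest €21,278.40.
Payments saved = 90 − 84 = 6.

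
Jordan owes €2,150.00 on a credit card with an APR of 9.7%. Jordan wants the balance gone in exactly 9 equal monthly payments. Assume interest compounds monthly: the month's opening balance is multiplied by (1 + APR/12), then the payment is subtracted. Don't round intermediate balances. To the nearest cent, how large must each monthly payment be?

€248.65

Monthly rate r = 9.7%/12 = 0.808333% = 0.00808333.
Level-payment amortization: P = B₀·r / (1 − (1+r)^(−n)) = 2150.00·0.00808333 / (1 − 1.00808^(−9)).
Denominator 1 − (1+r)^(−9) = 0.0698947654.
P = 17.3792 / 0.0698947654 ≈ 248.65.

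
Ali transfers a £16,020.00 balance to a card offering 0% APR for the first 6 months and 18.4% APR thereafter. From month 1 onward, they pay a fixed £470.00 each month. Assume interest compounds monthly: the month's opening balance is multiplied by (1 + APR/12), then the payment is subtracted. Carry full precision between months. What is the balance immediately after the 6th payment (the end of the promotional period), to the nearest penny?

Promo months 1–6 at r₀ = 0%/12 = 0; months 7+ at r₁ = 18.4%/12 = 0.0153333.
After month 6 (no interest yet): B = £16,020.00 − 6·£470.00 = £13,200.00.

£13,200.00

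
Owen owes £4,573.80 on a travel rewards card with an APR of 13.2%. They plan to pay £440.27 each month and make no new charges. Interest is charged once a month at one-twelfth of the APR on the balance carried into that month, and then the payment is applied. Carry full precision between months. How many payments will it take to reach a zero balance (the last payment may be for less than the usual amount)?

Monthly rate r = 13.2%/12 = 1.1% = 0.011.
Recurrence: B ← B·(1+r) − £440.27.
Month 1: interest £50.31; balance after payment £4,183.84.
Month 2: interest £46.02; balance after payment £3,789.59.
Closed form: n = −ln(1 − rB₀/P)/ln(1+r) = −ln(0.88573)/ln(1.011) ≈ 11.092, so the balance reaches zero during payment 12.

12 months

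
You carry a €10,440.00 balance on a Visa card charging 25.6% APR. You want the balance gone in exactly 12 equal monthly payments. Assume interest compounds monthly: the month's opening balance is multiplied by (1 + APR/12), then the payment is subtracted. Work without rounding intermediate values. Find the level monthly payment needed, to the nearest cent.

€995.30

Monthly rate r = 25.6%/12 = 2.13333% = 0.0213333.
Level-payment amortization: P = B₀·r / (1 − (1+r)^(−n)) = 10440.00·0.0213333 / (1 − 1.02133^(−12)).
Denominator 1 − (1+r)^(−12) = 0.223770891.
P = 222.72 / 0.223770891 ≈ 995.30.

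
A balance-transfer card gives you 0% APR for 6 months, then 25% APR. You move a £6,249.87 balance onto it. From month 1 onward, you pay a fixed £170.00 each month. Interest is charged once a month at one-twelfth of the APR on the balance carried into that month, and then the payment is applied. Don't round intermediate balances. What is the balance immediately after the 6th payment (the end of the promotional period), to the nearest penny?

Promo months 1–6 at r₀ = 0%/12 = 0; months 7+ at r₁ = 25%/12 = 0.0208333.
After month 6 (no interest yet): B = £6,249.87 − 6·£170.00 = £5,229.87.

£5,229.87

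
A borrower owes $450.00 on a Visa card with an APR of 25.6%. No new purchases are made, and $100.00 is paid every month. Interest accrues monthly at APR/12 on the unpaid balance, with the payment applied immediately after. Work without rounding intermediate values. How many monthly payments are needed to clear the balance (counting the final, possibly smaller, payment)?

Monthly rate r = 25.6%/12 = 2.13333% = 0.0213333.
Recurrence: B ← B·(1+r) − $100.00.
Month 1: interest $9.60; balance after payment $359.60.
Month 2: interest $7.67; balance after payment $267.27.
Month 3: interest $5.70; balance after payment $172.97.
Month 4: interest $3.69; balance after payment $76.66.
Month 5: interest $1.64; balance after payment $0.00.

5 months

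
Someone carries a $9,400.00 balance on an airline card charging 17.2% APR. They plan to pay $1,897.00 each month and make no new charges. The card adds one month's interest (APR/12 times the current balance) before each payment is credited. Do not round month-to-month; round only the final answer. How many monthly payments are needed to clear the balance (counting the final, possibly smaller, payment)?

Monthly rate r = 17.2%/12 = 1.43333% = 0.0143333.
Recurrence: B ← B·(1+r) − $1,897.00.
Month 1: interest $134.73; balance after payment $7,637.73.
Month 2: interest $109.47; balance after payment $5,850.21.
Month 3: interest $83.85; balance after payment $4,037.06.
Month 4: interest $57.86; balance after payment $2,197.93.
Month 5: interest $31.50; balance after payment $332.43.
Month 6: interest $4.76; balance after payment $0.00.

6 payments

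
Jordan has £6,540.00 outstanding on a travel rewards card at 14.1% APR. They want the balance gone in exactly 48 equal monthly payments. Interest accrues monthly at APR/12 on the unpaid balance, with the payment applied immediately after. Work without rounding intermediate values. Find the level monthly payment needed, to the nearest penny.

£179.04

Monthly rate r = 14.1%/12 = 1.175% = 0.01175.
Level-payment amortization: P = B₀·r / (1 − (1+r)^(−n)) = 6540.00·0.01175 / (1 − 1.01175^(−48)).
Denominator 1 − (1+r)^(−48) = 0.429197623.
P = 76.845 / 0.429197623 ≈ 179.04.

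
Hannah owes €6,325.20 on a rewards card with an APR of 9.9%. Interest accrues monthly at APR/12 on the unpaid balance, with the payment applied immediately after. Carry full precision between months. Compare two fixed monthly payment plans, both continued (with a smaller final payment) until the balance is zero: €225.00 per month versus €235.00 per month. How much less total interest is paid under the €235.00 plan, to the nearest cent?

€43.87

Monthly rate r = 9.9%/12 = 0.825% = 0.00825.
At €225.00/mo: n = ⌈−ln(1 − rB₀/P)/ln(1+r)⌉ = 33 payments (last €26.10); total interest = total paid − €6,325.20 = €900.90.
At €235.00/mo: 31 payments (last €132.23); total interest €857.03.
Interest saved = €900.90 − €857.03 = €43.87.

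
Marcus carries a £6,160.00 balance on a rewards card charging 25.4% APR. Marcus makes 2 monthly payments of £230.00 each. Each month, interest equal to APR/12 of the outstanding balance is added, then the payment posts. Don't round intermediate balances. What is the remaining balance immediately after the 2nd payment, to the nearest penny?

Monthly rate r = 25.4%/12 = 2.11667% = 0.0211667.
Each month: B ← B·(1+r) − £230.00.
Month 1: interest £130.39; balance after payment £6,060.39.
Month 2: interest £128.28; balance after payment £5,958.66.

£5,958.66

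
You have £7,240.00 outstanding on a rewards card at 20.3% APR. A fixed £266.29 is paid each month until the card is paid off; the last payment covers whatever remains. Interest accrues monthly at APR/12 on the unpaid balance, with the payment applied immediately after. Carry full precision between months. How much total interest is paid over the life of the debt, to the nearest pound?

Monthly rate r = 20.3%/12 = 1.69167% = 0.0169167.
Payoff takes n = ⌈−ln(1 − rB₀/P)/ln(1+r)⌉ = ⌈36.725⌉ = 37 payments; the last is £193.53.
Total paid = 36·£266.29 + £193.53 = £9,779.97.
Total interest = total paid − principal = £9,779.97 − £7,240.00 = £2,539.97.

£2,540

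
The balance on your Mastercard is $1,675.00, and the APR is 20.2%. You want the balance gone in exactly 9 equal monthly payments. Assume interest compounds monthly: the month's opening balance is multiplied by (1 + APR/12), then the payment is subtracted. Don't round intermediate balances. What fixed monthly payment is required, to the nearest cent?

$202.12

Monthly rate r = 20.2%/12 = 1.68333% = 0.0168333.
Level-payment amortization: P = B₀·r / (1 − (1+r)^(−n)) = 1675.00·0.0168333 / (1 − 1.01683^(−9)).
Denominator 1 − (1+r)^(−9) = 0.139497714.
P = 28.1958 / 0.139497714 ≈ 202.12.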